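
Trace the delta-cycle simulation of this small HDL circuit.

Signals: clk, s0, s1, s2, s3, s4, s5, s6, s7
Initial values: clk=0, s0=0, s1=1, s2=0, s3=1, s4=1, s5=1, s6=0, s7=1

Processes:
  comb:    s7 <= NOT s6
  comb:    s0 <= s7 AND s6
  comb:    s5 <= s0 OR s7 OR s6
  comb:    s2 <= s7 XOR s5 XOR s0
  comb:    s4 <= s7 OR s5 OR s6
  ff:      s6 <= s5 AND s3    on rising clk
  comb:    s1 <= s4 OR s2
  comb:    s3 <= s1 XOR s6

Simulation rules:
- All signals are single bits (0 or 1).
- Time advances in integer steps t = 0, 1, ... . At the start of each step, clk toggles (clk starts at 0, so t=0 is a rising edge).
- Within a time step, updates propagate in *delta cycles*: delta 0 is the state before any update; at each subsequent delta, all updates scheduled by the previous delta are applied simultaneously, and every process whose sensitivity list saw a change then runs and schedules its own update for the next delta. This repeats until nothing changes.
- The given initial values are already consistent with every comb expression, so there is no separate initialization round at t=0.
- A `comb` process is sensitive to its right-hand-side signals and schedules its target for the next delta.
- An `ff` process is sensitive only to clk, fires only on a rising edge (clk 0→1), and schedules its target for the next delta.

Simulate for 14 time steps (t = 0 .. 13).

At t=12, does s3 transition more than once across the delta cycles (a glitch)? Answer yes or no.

t0.Δ0 s2=0 s7=1 s0=0 s1=1 s6=0 s5=1 s3=1 s4=1 clk=0
t0.Δ1 s2=0 s7=1 s0=0 s1=1 s6=0 s5=1 s3=1 s4=1 clk=1
t0.Δ2 s2=0 s7=1 s0=0 s1=1 s6=1 s5=1 s3=1 s4=1 clk=1
t0.Δ3 s2=0 s7=0 s0=1 s1=1 s6=1 s5=1 s3=0 s4=1 clk=1
t0.Δ4 s2=0 s7=0 s0=0 s1=1 s6=1 s5=1 s3=0 s4=1 clk=1
t0.Δ5 s2=1 s7=0 s0=0 s1=1 s6=1 s5=1 s3=0 s4=1 clk=1
t1.Δ0 s2=1 s7=0 s0=0 s1=1 s6=1 s5=1 s3=0 s4=1 clk=1
t1.Δ1 s2=1 s7=0 s0=0 s1=1 s6=1 s5=1 s3=0 s4=1 clk=0
t2.Δ0 s2=1 s7=0 s0=0 s1=1 s6=1 s5=1 s3=0 s4=1 clk=0
t2.Δ1 s2=1 s7=0 s0=0 s1=1 s6=1 s5=1 s3=0 s4=1 clk=1
t2.Δ2 s2=1 s7=0 s0=0 s1=1 s6=0 s5=1 s3=0 s4=1 clk=1
t2.Δ3 s2=1 s7=1 s0=0 s1=1 s6=0 s5=0 s3=1 s4=1 clk=1
t2.Δ4 s2=1 s7=1 s0=0 s1=1 s6=0 s5=1 s3=1 s4=1 clk=1
t2.Δ5 s2=0 s7=1 s0=0 s1=1 s6=0 s5=1 s3=1 s4=1 clk=1
t3.Δ0 s2=0 s7=1 s0=0 s1=1 s6=0 s5=1 s3=1 s4=1 clk=1
t3.Δ1 s2=0 s7=1 s0=0 s1=1 s6=0 s5=1 s3=1 s4=1 clk=0
t4.Δ0 s2=0 s7=1 s0=0 s1=1 s6=0 s5=1 s3=1 s4=1 clk=0
t4.Δ1 s2=0 s7=1 s0=0 s1=1 s6=0 s5=1 s3=1 s4=1 clk=1
t4.Δ2 s2=0 s7=1 s0=0 s1=1 s6=1 s5=1 s3=1 s4=1 clk=1
t4.Δ3 s2=0 s7=0 s0=1 s1=1 s6=1 s5=1 s3=0 s4=1 clk=1
t4.Δ4 s2=0 s7=0 s0=0 s1=1 s6=1 s5=1 s3=0 s4=1 clk=1
t4.Δ5 s2=1 s7=0 s0=0 s1=1 s6=1 s5=1 s3=0 s4=1 clk=1
t5.Δ0 s2=1 s7=0 s0=0 s1=1 s6=1 s5=1 s3=0 s4=1 clk=1
t5.Δ1 s2=1 s7=0 s0=0 s1=1 s6=1 s5=1 s3=0 s4=1 clk=0
t6.Δ0 s2=1 s7=0 s0=0 s1=1 s6=1 s5=1 s3=0 s4=1 clk=0
t6.Δ1 s2=1 s7=0 s0=0 s1=1 s6=1 s5=1 s3=0 s4=1 clk=1
t6.Δ2 s2=1 s7=0 s0=0 s1=1 s6=0 s5=1 s3=0 s4=1 clk=1
t6.Δ3 s2=1 s7=1 s0=0 s1=1 s6=0 s5=0 s3=1 s4=1 clk=1
t6.Δ4 s2=1 s7=1 s0=0 s1=1 s6=0 s5=1 s3=1 s4=1 clk=1
t6.Δ5 s2=0 s7=1 s0=0 s1=1 s6=0 s5=1 s3=1 s4=1 clk=1
t7.Δ0 s2=0 s7=1 s0=0 s1=1 s6=0 s5=1 s3=1 s4=1 clk=1
t7.Δ1 s2=0 s7=1 s0=0 s1=1 s6=0 s5=1 s3=1 s4=1 clk=0
t8.Δ0 s2=0 s7=1 s0=0 s1=1 s6=0 s5=1 s3=1 s4=1 clk=0
t8.Δ1 s2=0 s7=1 s0=0 s1=1 s6=0 s5=1 s3=1 s4=1 clk=1
t8.Δ2 s2=0 s7=1 s0=0 s1=1 s6=1 s5=1 s3=1 s4=1 clk=1
t8.Δ3 s2=0 s7=0 s0=1 s1=1 s6=1 s5=1 s3=0 s4=1 clk=1
t8.Δ4 s2=0 s7=0 s0=0 s1=1 s6=1 s5=1 s3=0 s4=1 clk=1
t8.Δ5 s2=1 s7=0 s0=0 s1=1 s6=1 s5=1 s3=0 s4=1 clk=1
t9.Δ0 s2=1 s7=0 s0=0 s1=1 s6=1 s5=1 s3=0 s4=1 clk=1
t9.Δ1 s2=1 s7=0 s0=0 s1=1 s6=1 s5=1 s3=0 s4=1 clk=0
t10.Δ0 s2=1 s7=0 s0=0 s1=1 s6=1 s5=1 s3=0 s4=1 clk=0
t10.Δ1 s2=1 s7=0 s0=0 s1=1 s6=1 s5=1 s3=0 s4=1 clk=1
t10.Δ2 s2=1 s7=0 s0=0 s1=1 s6=0 s5=1 s3=0 s4=1 clk=1
t10.Δ3 s2=1 s7=1 s0=0 s1=1 s6=0 s5=0 s3=1 s4=1 clk=1
t10.Δ4 s2=1 s7=1 s0=0 s1=1 s6=0 s5=1 s3=1 s4=1 clk=1
t10.Δ5 s2=0 s7=1 s0=0 s1=1 s6=0 s5=1 s3=1 s4=1 clk=1
t11.Δ0 s2=0 s7=1 s0=0 s1=1 s6=0 s5=1 s3=1 s4=1 clk=1
t11.Δ1 s2=0 s7=1 s0=0 s1=1 s6=0 s5=1 s3=1 s4=1 clk=0
t12.Δ0 s2=0 s7=1 s0=0 s1=1 s6=0 s5=1 s3=1 s4=1 clk=0
t12.Δ1 s2=0 s7=1 s0=0 s1=1 s6=0 s5=1 s3=1 s4=1 clk=1
t12.Δ2 s2=0 s7=1 s0=0 s1=1 s6=1 s5=1 s3=1 s4=1 clk=1
t12.Δ3 s2=0 s7=0 s0=1 s1=1 s6=1 s5=1 s3=0 s4=1 clk=1
t12.Δ4 s2=0 s7=0 s0=0 s1=1 s6=1 s5=1 s3=0 s4=1 clk=1
t12.Δ5 s2=1 s7=0 s0=0 s1=1 s6=1 s5=1 s3=0 s4=1 clk=1
t13.Δ0 s2=1 s7=0 s0=0 s1=1 s6=1 s5=1 s3=0 s4=1 clk=1
t13.Δ1 s2=1 s7=0 s0=0 s1=1 s6=1 s5=1 s3=0 s4=1 clk=0

no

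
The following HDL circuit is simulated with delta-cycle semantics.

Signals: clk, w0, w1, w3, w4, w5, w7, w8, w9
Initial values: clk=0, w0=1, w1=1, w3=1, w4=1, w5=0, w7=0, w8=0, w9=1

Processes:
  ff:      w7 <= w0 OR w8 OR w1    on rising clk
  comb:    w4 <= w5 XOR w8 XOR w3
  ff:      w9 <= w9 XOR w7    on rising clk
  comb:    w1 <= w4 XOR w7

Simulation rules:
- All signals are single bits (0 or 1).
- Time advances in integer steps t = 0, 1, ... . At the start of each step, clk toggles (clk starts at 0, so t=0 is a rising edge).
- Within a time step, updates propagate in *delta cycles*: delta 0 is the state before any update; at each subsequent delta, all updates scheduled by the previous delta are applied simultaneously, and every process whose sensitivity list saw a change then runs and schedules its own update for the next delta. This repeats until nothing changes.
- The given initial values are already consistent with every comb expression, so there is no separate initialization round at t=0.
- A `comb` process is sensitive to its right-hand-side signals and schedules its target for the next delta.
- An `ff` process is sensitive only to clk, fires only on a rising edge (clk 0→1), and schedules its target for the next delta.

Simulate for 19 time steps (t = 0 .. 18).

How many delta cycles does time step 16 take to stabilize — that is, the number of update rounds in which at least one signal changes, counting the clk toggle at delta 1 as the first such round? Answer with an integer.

2

t0.Δ0 clk=0 w4=1 w8=0 w7=0 w0=1 w3=1 w1=1 w5=0 w9=1
t0.Δ1 clk=1 w4=1 w8=0 w7=0 w0=1 w3=1 w1=1 w5=0 w9=1
t0.Δ2 clk=1 w4=1 w8=0 w7=1 w0=1 w3=1 w1=1 w5=0 w9=1
t0.Δ3 clk=1 w4=1 w8=0 w7=1 w0=1 w3=1 w1=0 w5=0 w9=1
t1.Δ0 clk=1 w4=1 w8=0 w7=1 w0=1 w3=1 w1=0 w5=0 w9=1
t1.Δ1 clk=0 w4=1 w8=0 w7=1 w0=1 w3=1 w1=0 w5=0 w9=1
t2.Δ0 clk=0 w4=1 w8=0 w7=1 w0=1 w3=1 w1=0 w5=0 w9=1
t2.Δ1 clk=1 w4=1 w8=0 w7=1 w0=1 w3=1 w1=0 w5=0 w9=1
t2.Δ2 clk=1 w4=1 w8=0 w7=1 w0=1 w3=1 w1=0 w5=0 w9=0
t3.Δ0 clk=1 w4=1 w8=0 w7=1 w0=1 w3=1 w1=0 w5=0 w9=0
t3.Δ1 clk=0 w4=1 w8=0 w7=1 w0=1 w3=1 w1=0 w5=0 w9=0
t4.Δ0 clk=0 w4=1 w8=0 w7=1 w0=1 w3=1 w1=0 w5=0 w9=0
t4.Δ1 clk=1 w4=1 w8=0 w7=1 w0=1 w3=1 w1=0 w5=0 w9=0
t4.Δ2 clk=1 w4=1 w8=0 w7=1 w0=1 w3=1 w1=0 w5=0 w9=1
t5.Δ0 clk=1 w4=1 w8=0 w7=1 w0=1 w3=1 w1=0 w5=0 w9=1
t5.Δ1 clk=0 w4=1 w8=0 w7=1 w0=1 w3=1 w1=0 w5=0 w9=1
t6.Δ0 clk=0 w4=1 w8=0 w7=1 w0=1 w3=1 w1=0 w5=0 w9=1
t6.Δ1 clk=1 w4=1 w8=0 w7=1 w0=1 w3=1 w1=0 w5=0 w9=1
t6.Δ2 clk=1 w4=1 w8=0 w7=1 w0=1 w3=1 w1=0 w5=0 w9=0
t7.Δ0 clk=1 w4=1 w8=0 w7=1 w0=1 w3=1 w1=0 w5=0 w9=0
t7.Δ1 clk=0 w4=1 w8=0 w7=1 w0=1 w3=1 w1=0 w5=0 w9=0
t8.Δ0 clk=0 w4=1 w8=0 w7=1 w0=1 w3=1 w1=0 w5=0 w9=0
t8.Δ1 clk=1 w4=1 w8=0 w7=1 w0=1 w3=1 w1=0 w5=0 w9=0
t8.Δ2 clk=1 w4=1 w8=0 w7=1 w0=1 w3=1 w1=0 w5=0 w9=1
t9.Δ0 clk=1 w4=1 w8=0 w7=1 w0=1 w3=1 w1=0 w5=0 w9=1
t9.Δ1 clk=0 w4=1 w8=0 w7=1 w0=1 w3=1 w1=0 w5=0 w9=1
t10.Δ0 clk=0 w4=1 w8=0 w7=1 w0=1 w3=1 w1=0 w5=0 w9=1
t10.Δ1 clk=1 w4=1 w8=0 w7=1 w0=1 w3=1 w1=0 w5=0 w9=1
t10.Δ2 clk=1 w4=1 w8=0 w7=1 w0=1 w3=1 w1=0 w5=0 w9=0
t11.Δ0 clk=1 w4=1 w8=0 w7=1 w0=1 w3=1 w1=0 w5=0 w9=0
t11.Δ1 clk=0 w4=1 w8=0 w7=1 w0=1 w3=1 w1=0 w5=0 w9=0
t12.Δ0 clk=0 w4=1 w8=0 w7=1 w0=1 w3=1 w1=0 w5=0 w9=0
t12.Δ1 clk=1 w4=1 w8=0 w7=1 w0=1 w3=1 w1=0 w5=0 w9=0
t12.Δ2 clk=1 w4=1 w8=0 w7=1 w0=1 w3=1 w1=0 w5=0 w9=1
t13.Δ0 clk=1 w4=1 w8=0 w7=1 w0=1 w3=1 w1=0 w5=0 w9=1
t13.Δ1 clk=0 w4=1 w8=0 w7=1 w0=1 w3=1 w1=0 w5=0 w9=1
t14.Δ0 clk=0 w4=1 w8=0 w7=1 w0=1 w3=1 w1=0 w5=0 w9=1
t14.Δ1 clk=1 w4=1 w8=0 w7=1 w0=1 w3=1 w1=0 w5=0 w9=1
t14.Δ2 clk=1 w4=1 w8=0 w7=1 w0=1 w3=1 w1=0 w5=0 w9=0
t15.Δ0 clk=1 w4=1 w8=0 w7=1 w0=1 w3=1 w1=0 w5=0 w9=0
t15.Δ1 clk=0 w4=1 w8=0 w7=1 w0=1 w3=1 w1=0 w5=0 w9=0
t16.Δ0 clk=0 w4=1 w8=0 w7=1 w0=1 w3=1 w1=0 w5=0 w9=0
t16.Δ1 clk=1 w4=1 w8=0 w7=1 w0=1 w3=1 w1=0 w5=0 w9=0
t16.Δ2 clk=1 w4=1 w8=0 w7=1 w0=1 w3=1 w1=0 w5=0 w9=1
t17.Δ0 clk=1 w4=1 w8=0 w7=1 w0=1 w3=1 w1=0 w5=0 w9=1
t17.Δ1 clk=0 w4=1 w8=0 w7=1 w0=1 w3=1 w1=0 w5=0 w9=1
t18.Δ0 clk=0 w4=1 w8=0 w7=1 w0=1 w3=1 w1=0 w5=0 w9=1
t18.Δ1 clk=1 w4=1 w8=0 w7=1 w0=1 w3=1 w1=0 w5=0 w9=1
t18.Δ2 clk=1 w4=1 w8=0 w7=1 w0=1 w3=1 w1=0 w5=0 w9=0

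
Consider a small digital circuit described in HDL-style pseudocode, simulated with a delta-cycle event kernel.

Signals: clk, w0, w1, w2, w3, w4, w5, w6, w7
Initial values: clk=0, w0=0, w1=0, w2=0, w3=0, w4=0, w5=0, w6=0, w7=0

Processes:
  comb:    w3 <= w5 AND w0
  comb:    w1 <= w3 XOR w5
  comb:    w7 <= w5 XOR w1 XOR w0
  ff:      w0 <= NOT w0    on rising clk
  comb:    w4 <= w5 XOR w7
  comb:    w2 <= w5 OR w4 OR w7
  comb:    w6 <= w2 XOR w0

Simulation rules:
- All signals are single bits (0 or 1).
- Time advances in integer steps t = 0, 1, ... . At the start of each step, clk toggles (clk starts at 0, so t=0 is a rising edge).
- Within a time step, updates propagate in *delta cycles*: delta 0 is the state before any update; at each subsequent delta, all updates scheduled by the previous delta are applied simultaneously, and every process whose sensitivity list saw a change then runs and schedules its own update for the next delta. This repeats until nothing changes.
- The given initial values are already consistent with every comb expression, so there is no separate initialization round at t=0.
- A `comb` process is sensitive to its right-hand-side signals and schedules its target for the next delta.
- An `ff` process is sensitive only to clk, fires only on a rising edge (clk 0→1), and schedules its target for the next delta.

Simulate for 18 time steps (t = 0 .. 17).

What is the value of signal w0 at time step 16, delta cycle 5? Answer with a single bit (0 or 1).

[bits: w3,w5,w7,w4,w0,clk,w1,w2,w6]
t=0: Δ0=000000000 Δ1=000001000 Δ2=000011000 Δ3=001011001 Δ4=001111011 Δ5=001111010 | 5Δ
t=1: Δ0=001111010 Δ1=001110010 | 1Δ
t=2: Δ0=001110010 Δ1=001111010 Δ2=001101010 Δ3=000101011 Δ4=000001011 Δ5=000001001 Δ6=000001000 | 6Δ
t=3: Δ0=000001000 Δ1=000000000 | 1Δ
t=4: Δ0=000000000 Δ1=000001000 Δ2=000011000 Δ3=001011001 Δ4=001111011 Δ5=001111010 | 5Δ
t=5: Δ0=001111010 Δ1=001110010 | 1Δ
t=6: Δ0=001110010 Δ1=001111010 Δ2=001101010 Δ3=000101011 Δ4=000001011 Δ5=000001001 Δ6=000001000 | 6Δ
t=7: Δ0=000001000 Δ1=000000000 | 1Δ
t=8: Δ0=000000000 Δ1=000001000 Δ2=000011000 Δ3=001011001 Δ4=001111011 Δ5=001111010 | 5Δ
t=9: Δ0=001111010 Δ1=001110010 | 1Δ
t=10: Δ0=001110010 Δ1=001111010 Δ2=001101010 Δ3=000101011 Δ4=000001011 Δ5=000001001 Δ6=000001000 | 6Δ
t=11: Δ0=000001000 Δ1=000000000 | 1Δ
t=12: Δ0=000000000 Δ1=000001000 Δ2=000011000 Δ3=001011001 Δ4=001111011 Δ5=001111010 | 5Δ
t=13: Δ0=001111010 Δ1=001110010 | 1Δ
t=14: Δ0=001110010 Δ1=001111010 Δ2=001101010 Δ3=000101011 Δ4=000001011 Δ5=000001001 Δ6=000001000 | 6Δ
t=15: Δ0=000001000 Δ1=000000000 | 1Δ
t=16: Δ0=000000000 Δ1=000001000 Δ2=000011000 Δ3=001011001 Δ4=001111011 Δ5=001111010 | 5Δ
t=17: Δ0=001111010 Δ1=001110010 | 1Δ

1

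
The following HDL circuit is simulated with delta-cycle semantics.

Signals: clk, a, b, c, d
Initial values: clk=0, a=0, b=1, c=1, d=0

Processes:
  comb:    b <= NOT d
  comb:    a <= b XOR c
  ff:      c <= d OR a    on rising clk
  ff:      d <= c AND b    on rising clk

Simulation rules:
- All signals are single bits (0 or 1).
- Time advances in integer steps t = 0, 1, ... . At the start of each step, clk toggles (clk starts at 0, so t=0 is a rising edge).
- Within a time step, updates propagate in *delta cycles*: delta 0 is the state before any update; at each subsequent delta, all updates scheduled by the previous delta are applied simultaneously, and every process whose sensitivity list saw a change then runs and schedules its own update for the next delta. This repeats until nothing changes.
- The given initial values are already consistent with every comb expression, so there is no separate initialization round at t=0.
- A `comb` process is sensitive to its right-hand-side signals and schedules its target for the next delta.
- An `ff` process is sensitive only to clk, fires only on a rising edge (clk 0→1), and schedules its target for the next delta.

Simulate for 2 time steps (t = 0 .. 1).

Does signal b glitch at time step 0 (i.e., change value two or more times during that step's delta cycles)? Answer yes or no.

no

[bits: c,b,a,d,clk]
t=0: Δ0=11000 Δ1=11001 Δ2=01011 Δ3=00111 Δ4=00011 | 4Δ
t=1: Δ0=00011 Δ1=00010 | 1Δ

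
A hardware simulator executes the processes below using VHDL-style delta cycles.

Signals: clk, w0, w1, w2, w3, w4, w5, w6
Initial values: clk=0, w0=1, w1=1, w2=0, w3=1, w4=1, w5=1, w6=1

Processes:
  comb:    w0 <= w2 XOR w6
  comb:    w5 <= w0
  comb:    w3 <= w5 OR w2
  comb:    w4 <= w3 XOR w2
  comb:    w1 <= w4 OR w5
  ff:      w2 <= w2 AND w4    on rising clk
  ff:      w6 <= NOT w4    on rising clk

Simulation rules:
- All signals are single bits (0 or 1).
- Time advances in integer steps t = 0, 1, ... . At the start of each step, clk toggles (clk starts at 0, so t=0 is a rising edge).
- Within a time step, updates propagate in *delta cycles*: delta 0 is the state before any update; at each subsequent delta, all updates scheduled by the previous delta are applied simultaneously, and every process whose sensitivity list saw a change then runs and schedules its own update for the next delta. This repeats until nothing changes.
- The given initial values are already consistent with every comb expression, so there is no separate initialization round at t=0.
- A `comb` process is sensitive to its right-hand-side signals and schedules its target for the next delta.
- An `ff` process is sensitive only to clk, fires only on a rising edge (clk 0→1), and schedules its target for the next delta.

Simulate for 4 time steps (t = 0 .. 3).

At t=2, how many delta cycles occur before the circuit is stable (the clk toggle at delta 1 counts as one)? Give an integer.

t0.Δ0 w1=1 w0=1 w5=1 clk=0 w6=1 w4=1 w3=1 w2=0
t0.Δ1 w1=1 w0=1 w5=1 clk=1 w6=1 w4=1 w3=1 w2=0
t0.Δ2 w1=1 w0=1 w5=1 clk=1 w6=0 w4=1 w3=1 w2=0
t0.Δ3 w1=1 w0=0 w5=1 clk=1 w6=0 w4=1 w3=1 w2=0
t0.Δ4 w1=1 w0=0 w5=0 clk=1 w6=0 w4=1 w3=1 w2=0
t0.Δ5 w1=1 w0=0 w5=0 clk=1 w6=0 w4=1 w3=0 w2=0
t0.Δ6 w1=1 w0=0 w5=0 clk=1 w6=0 w4=0 w3=0 w2=0
t0.Δ7 w1=0 w0=0 w5=0 clk=1 w6=0 w4=0 w3=0 w2=0
t1.Δ0 w1=0 w0=0 w5=0 clk=1 w6=0 w4=0 w3=0 w2=0
t1.Δ1 w1=0 w0=0 w5=0 clk=0 w6=0 w4=0 w3=0 w2=0
t2.Δ0 w1=0 w0=0 w5=0 clk=0 w6=0 w4=0 w3=0 w2=0
t2.Δ1 w1=0 w0=0 w5=0 clk=1 w6=0 w4=0 w3=0 w2=0
t2.Δ2 w1=0 w0=0 w5=0 clk=1 w6=1 w4=0 w3=0 w2=0
t2.Δ3 w1=0 w0=1 w5=0 clk=1 w6=1 w4=0 w3=0 w2=0
t2.Δ4 w1=0 w0=1 w5=1 clk=1 w6=1 w4=0 w3=0 w2=0
t2.Δ5 w1=1 w0=1 w5=1 clk=1 w6=1 w4=0 w3=1 w2=0
t2.Δ6 w1=1 w0=1 w5=1 clk=1 w6=1 w4=1 w3=1 w2=0
t3.Δ0 w1=1 w0=1 w5=1 clk=1 w6=1 w4=1 w3=1 w2=0
t3.Δ1 w1=1 w0=1 w5=1 clk=0 w6=1 w4=1 w3=1 w2=0

6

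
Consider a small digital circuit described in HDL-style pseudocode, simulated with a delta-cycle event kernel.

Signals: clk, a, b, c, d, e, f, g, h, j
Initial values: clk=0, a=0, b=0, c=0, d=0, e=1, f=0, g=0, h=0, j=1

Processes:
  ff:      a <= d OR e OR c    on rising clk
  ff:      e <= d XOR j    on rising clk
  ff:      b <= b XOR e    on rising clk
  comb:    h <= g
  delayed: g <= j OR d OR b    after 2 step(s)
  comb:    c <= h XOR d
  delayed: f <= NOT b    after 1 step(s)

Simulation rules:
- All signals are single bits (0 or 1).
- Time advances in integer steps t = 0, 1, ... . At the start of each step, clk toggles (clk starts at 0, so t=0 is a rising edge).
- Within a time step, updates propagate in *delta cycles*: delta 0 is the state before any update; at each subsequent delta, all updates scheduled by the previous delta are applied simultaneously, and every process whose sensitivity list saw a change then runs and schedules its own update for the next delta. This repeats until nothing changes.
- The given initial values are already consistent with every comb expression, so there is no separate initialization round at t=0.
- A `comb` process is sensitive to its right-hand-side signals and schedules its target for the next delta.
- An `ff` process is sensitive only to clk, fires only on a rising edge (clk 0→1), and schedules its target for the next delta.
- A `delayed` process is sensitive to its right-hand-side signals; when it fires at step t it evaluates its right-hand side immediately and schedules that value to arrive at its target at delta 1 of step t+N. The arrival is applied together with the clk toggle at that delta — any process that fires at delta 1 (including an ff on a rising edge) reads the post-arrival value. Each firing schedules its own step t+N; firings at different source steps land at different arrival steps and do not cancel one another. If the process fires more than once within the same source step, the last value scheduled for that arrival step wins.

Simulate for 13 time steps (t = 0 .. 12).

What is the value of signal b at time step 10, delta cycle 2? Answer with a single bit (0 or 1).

0

[bits: e,f,g,a,j,c,clk,b,d,h]
t=0: Δ0=1000100000 Δ1=1000101000 Δ2=1001101100 | 2Δ
t=1: Δ0=1001101100 Δ1=1001100100 | 1Δ
t=2: Δ0=1001100100 Δ1=1011101100 Δ2=1011101001 Δ3=1011111001 | 3Δ
t=3: Δ0=1011111001 Δ1=1111110001 | 1Δ
t=4: Δ0=1111110001 Δ1=1111111001 Δ2=1111111101 | 2Δ
t=5: Δ0=1111111101 Δ1=1011110101 | 1Δ
t=6: Δ0=1011110101 Δ1=1011111101 Δ2=1011111001 | 2Δ
t=7: Δ0=1011111001 Δ1=1111110001 | 1Δ
t=8: Δ0=1111110001 Δ1=1111111001 Δ2=1111111101 | 2Δ
t=9: Δ0=1111111101 Δ1=1011110101 | 1Δ
t=10: Δ0=1011110101 Δ1=1011111101 Δ2=1011111001 | 2Δ
t=11: Δ0=1011111001 Δ1=1111110001 | 1Δ
t=12: Δ0=1111110001 Δ1=1111111001 Δ2=1111111101 | 2Δ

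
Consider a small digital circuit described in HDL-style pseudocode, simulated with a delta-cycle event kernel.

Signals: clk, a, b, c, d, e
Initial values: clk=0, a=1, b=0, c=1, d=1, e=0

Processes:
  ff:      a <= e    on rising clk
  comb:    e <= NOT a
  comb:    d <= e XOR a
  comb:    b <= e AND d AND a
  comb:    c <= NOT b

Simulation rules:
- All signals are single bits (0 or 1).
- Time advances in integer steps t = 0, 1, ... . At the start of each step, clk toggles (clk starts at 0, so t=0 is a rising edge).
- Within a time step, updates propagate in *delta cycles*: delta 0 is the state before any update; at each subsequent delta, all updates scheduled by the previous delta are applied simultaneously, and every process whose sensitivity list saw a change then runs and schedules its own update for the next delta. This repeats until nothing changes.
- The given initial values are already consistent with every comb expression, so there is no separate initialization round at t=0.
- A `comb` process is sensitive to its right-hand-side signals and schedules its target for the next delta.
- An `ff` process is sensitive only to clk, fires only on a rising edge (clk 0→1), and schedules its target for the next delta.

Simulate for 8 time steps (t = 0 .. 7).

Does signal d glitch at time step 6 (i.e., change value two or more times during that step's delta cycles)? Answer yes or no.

yes

t=0 Δ0: c=1 clk=0 a=1 d=1 b=0 e=0
  Δ1: clk:0→1
  Δ2: a:1→0
  Δ3: d:1→0, e:0→1
  Δ4: d:0→1
  (4Δ to stable)
t=1 Δ0: c=1 clk=1 a=0 d=1 b=0 e=1
  Δ1: clk:1→0
  (1Δ to stable)
t=2 Δ0: c=1 clk=0 a=0 d=1 b=0 e=1
  Δ1: clk:0→1
  Δ2: a:0→1
  Δ3: d:1→0, b:0→1, e:1→0
  Δ4: c:1→0, d:0→1, b:1→0
  Δ5: c:0→1
  (5Δ to stable)
t=3 Δ0: c=1 clk=1 a=1 d=1 b=0 e=0
  Δ1: clk:1→0
  (1Δ to stable)
t=4 Δ0: c=1 clk=0 a=1 d=1 b=0 e=0
  Δ1: clk:0→1
  Δ2: a:1→0
  Δ3: d:1→0, e:0→1
  Δ4: d:0→1
  (4Δ to stable)
t=5 Δ0: c=1 clk=1 a=0 d=1 b=0 e=1
  Δ1: clk:1→0
  (1Δ to stable)
t=6 Δ0: c=1 clk=0 a=0 d=1 b=0 e=1
  Δ1: clk:0→1
  Δ2: a:0→1
  Δ3: d:1→0, b:0→1, e:1→0
  Δ4: c:1→0, d:0→1, b:1→0
  Δ5: c:0→1
  (5Δ to stable)
t=7 Δ0: c=1 clk=1 a=1 d=1 b=0 e=0
  Δ1: clk:1→0
  (1Δ to stable)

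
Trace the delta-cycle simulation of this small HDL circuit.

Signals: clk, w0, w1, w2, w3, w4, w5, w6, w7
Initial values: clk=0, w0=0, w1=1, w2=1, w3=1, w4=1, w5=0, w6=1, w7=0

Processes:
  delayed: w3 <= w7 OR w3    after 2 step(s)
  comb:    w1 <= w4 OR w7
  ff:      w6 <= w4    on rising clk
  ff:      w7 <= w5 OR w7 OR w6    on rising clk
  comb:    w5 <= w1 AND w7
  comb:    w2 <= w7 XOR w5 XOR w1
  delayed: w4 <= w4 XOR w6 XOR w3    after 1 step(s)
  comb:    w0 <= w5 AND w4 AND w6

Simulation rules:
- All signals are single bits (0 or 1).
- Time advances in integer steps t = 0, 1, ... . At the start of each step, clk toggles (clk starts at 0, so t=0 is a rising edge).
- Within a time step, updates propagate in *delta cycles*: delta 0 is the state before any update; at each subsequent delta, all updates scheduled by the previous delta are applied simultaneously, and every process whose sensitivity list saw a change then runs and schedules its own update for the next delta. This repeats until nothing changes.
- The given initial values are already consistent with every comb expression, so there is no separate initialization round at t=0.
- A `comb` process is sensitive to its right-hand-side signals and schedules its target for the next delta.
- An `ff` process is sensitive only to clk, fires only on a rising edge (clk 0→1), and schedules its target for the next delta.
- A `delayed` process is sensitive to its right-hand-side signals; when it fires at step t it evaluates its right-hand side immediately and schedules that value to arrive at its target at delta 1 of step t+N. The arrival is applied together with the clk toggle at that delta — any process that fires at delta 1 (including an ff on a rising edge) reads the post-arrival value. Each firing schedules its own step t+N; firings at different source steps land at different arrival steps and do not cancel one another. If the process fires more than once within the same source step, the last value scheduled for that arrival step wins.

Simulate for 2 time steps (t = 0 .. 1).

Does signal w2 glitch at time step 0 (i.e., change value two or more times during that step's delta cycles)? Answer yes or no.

t=0 Δ0: w0=0 w3=1 w5=0 w7=0 w4=1 clk=0 w2=1 w6=1 w1=1
  Δ1: clk:0→1
  Δ2: w7:0→1
  Δ3: w5:0→1, w2:1→0
  Δ4: w0:0→1, w2:0→1
  (4Δ to stable)
t=1 Δ0: w0=1 w3=1 w5=1 w7=1 w4=1 clk=1 w2=1 w6=1 w1=1
  Δ1: clk:1→0
  (1Δ to stable)

yes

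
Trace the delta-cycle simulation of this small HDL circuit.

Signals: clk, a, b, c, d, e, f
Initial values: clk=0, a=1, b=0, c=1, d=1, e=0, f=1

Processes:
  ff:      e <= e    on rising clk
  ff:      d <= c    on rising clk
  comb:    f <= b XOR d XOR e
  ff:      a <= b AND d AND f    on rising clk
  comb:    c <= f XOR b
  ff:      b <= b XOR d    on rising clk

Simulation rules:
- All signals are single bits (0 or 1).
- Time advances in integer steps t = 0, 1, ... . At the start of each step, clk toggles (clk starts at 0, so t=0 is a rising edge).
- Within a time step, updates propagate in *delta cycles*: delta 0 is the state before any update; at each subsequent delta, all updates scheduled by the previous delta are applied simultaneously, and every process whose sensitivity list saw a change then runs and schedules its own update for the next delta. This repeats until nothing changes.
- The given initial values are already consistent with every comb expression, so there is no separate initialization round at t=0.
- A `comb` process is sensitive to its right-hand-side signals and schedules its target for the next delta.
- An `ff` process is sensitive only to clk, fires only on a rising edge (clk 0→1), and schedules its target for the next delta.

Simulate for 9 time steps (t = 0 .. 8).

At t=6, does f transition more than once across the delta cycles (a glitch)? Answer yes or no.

t0.Δ0 c=1 a=1 b=0 clk=0 f=1 e=0 d=1
t0.Δ1 c=1 a=1 b=0 clk=1 f=1 e=0 d=1
t0.Δ2 c=1 a=0 b=1 clk=1 f=1 e=0 d=1
t0.Δ3 c=0 a=0 b=1 clk=1 f=0 e=0 d=1
t0.Δ4 c=1 a=0 b=1 clk=1 f=0 e=0 d=1
t1.Δ0 c=1 a=0 b=1 clk=1 f=0 e=0 d=1
t1.Δ1 c=1 a=0 b=1 clk=0 f=0 e=0 d=1
t2.Δ0 c=1 a=0 b=1 clk=0 f=0 e=0 d=1
t2.Δ1 c=1 a=0 b=1 clk=1 f=0 e=0 d=1
t2.Δ2 c=1 a=0 b=0 clk=1 f=0 e=0 d=1
t2.Δ3 c=0 a=0 b=0 clk=1 f=1 e=0 d=1
t2.Δ4 c=1 a=0 b=0 clk=1 f=1 e=0 d=1
t3.Δ0 c=1 a=0 b=0 clk=1 f=1 e=0 d=1
t3.Δ1 c=1 a=0 b=0 clk=0 f=1 e=0 d=1
t4.Δ0 c=1 a=0 b=0 clk=0 f=1 e=0 d=1
t4.Δ1 c=1 a=0 b=0 clk=1 f=1 e=0 d=1
t4.Δ2 c=1 a=0 b=1 clk=1 f=1 e=0 d=1
t4.Δ3 c=0 a=0 b=1 clk=1 f=0 e=0 d=1
t4.Δ4 c=1 a=0 b=1 clk=1 f=0 e=0 d=1
t5.Δ0 c=1 a=0 b=1 clk=1 f=0 e=0 d=1
t5.Δ1 c=1 a=0 b=1 clk=0 f=0 e=0 d=1
t6.Δ0 c=1 a=0 b=1 clk=0 f=0 e=0 d=1
t6.Δ1 c=1 a=0 b=1 clk=1 f=0 e=0 d=1
t6.Δ2 c=1 a=0 b=0 clk=1 f=0 e=0 d=1
t6.Δ3 c=0 a=0 b=0 clk=1 f=1 e=0 d=1
t6.Δ4 c=1 a=0 b=0 clk=1 f=1 e=0 d=1
t7.Δ0 c=1 a=0 b=0 clk=1 f=1 e=0 d=1
t7.Δ1 c=1 a=0 b=0 clk=0 f=1 e=0 d=1
t8.Δ0 c=1 a=0 b=0 clk=0 f=1 e=0 d=1
t8.Δ1 c=1 a=0 b=0 clk=1 f=1 e=0 d=1
t8.Δ2 c=1 a=0 b=1 clk=1 f=1 e=0 d=1
t8.Δ3 c=0 a=0 b=1 clk=1 f=0 e=0 d=1
t8.Δ4 c=1 a=0 b=1 clk=1 f=0 e=0 d=1

no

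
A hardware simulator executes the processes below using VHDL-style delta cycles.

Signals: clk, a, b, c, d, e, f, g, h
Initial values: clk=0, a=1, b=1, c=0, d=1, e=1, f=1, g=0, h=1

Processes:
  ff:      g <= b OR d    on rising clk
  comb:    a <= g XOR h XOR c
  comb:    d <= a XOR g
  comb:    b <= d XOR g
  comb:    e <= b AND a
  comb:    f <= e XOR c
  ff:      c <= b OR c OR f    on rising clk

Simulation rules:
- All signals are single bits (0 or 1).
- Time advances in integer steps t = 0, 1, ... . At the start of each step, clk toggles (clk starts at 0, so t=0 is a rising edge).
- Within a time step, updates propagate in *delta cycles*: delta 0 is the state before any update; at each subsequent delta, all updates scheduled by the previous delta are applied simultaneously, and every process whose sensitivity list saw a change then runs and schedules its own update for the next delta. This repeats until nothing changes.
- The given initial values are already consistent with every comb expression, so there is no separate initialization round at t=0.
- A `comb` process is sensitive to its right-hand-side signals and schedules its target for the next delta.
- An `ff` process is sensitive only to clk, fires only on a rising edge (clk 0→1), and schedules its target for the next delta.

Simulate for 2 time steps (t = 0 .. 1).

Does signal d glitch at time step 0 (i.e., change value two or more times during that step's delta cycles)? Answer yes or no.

t=0 Δ0: a=1 b=1 c=0 h=1 d=1 clk=0 e=1 g=0 f=1
  Δ1: clk:0→1
  Δ2: c:0→1, g:0→1
  Δ3: b:1→0, d:1→0, f:1→0
  Δ4: b:0→1, e:1→0
  Δ5: e:0→1, f:0→1
  Δ6: f:1→0
  (6Δ to stable)
t=1 Δ0: a=1 b=1 c=1 h=1 d=0 clk=1 e=1 g=1 f=0
  Δ1: clk:1→0
  (1Δ to stable)

no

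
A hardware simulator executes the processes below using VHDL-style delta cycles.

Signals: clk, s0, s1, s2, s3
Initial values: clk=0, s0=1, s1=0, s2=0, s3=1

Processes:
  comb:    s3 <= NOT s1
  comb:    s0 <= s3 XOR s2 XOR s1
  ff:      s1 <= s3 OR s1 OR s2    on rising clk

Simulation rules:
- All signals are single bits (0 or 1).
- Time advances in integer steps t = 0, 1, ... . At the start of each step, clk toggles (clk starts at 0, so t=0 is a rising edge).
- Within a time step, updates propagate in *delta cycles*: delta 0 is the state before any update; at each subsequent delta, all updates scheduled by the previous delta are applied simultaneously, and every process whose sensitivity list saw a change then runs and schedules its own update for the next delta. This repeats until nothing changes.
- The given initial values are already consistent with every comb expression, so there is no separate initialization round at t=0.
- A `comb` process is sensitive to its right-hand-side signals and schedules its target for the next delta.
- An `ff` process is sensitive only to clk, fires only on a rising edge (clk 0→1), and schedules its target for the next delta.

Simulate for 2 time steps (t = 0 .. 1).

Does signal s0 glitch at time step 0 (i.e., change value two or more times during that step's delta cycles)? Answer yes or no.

yes

t0.Δ0 s0=1 s1=0 clk=0 s3=1 s2=0
t0.Δ1 s0=1 s1=0 clk=1 s3=1 s2=0
t0.Δ2 s0=1 s1=1 clk=1 s3=1 s2=0
t0.Δ3 s0=0 s1=1 clk=1 s3=0 s2=0
t0.Δ4 s0=1 s1=1 clk=1 s3=0 s2=0
t1.Δ0 s0=1 s1=1 clk=1 s3=0 s2=0
t1.Δ1 s0=1 s1=1 clk=0 s3=0 s2=0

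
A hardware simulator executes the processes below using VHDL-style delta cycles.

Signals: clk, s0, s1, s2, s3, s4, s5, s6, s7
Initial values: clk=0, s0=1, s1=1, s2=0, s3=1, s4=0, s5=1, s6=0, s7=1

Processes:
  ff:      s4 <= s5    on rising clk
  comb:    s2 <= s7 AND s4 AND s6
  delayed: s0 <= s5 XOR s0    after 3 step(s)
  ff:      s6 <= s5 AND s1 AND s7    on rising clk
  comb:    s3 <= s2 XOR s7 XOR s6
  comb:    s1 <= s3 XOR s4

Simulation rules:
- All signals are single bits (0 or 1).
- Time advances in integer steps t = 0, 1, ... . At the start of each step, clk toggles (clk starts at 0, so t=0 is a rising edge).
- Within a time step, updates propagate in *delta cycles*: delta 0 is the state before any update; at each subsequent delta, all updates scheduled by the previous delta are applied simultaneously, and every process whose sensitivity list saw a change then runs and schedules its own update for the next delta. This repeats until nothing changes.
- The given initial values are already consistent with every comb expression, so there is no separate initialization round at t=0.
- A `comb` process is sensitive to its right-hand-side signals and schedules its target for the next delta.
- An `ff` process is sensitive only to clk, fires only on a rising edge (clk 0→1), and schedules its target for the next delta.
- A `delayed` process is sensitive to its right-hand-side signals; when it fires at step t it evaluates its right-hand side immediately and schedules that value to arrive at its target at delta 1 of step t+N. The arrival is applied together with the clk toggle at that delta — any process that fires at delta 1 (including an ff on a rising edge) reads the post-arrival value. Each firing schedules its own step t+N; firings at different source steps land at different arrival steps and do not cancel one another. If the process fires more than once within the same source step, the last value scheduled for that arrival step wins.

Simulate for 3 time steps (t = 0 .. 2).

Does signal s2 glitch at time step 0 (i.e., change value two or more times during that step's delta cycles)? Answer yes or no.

no

t=0 Δ0: s0=1 s3=1 s1=1 s5=1 s4=0 s2=0 s6=0 clk=0 s7=1
  Δ1: clk:0→1
  Δ2: s4:0→1, s6:0→1
  Δ3: s3:1→0, s1:1→0, s2:0→1
  Δ4: s3:0→1, s1:0→1
  Δ5: s1:1→0
  (5Δ to stable)
t=1 Δ0: s0=1 s3=1 s1=0 s5=1 s4=1 s2=1 s6=1 clk=1 s7=1
  Δ1: clk:1→0
  (1Δ to stable)
t=2 Δ0: s0=1 s3=1 s1=0 s5=1 s4=1 s2=1 s6=1 clk=0 s7=1
  Δ1: clk:0→1
  Δ2: s6:1→0
  Δ3: s3:1→0, s2:1→0
  Δ4: s3:0→1, s1:0→1
  Δ5: s1:1→0
  (5Δ to stable)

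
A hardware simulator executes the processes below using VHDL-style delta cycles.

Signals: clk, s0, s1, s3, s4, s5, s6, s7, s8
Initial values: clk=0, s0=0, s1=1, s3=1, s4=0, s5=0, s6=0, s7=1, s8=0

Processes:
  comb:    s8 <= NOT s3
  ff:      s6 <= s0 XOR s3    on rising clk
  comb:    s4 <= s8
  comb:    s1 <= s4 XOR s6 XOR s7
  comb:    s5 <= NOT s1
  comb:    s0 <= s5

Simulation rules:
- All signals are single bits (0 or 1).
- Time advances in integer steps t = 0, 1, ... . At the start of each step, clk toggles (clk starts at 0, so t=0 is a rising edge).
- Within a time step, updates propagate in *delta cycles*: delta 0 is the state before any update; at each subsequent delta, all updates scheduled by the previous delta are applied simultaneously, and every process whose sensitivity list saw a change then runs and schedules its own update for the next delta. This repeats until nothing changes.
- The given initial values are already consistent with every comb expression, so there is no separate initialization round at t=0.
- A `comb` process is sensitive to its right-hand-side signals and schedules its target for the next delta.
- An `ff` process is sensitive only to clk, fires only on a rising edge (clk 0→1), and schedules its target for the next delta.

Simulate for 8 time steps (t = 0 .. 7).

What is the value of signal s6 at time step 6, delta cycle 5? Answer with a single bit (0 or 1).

t0.Δ0 s7=1 s4=0 s8=0 s5=0 s3=1 s6=0 clk=0 s1=1 s0=0
t0.Δ1 s7=1 s4=0 s8=0 s5=0 s3=1 s6=0 clk=1 s1=1 s0=0
t0.Δ2 s7=1 s4=0 s8=0 s5=0 s3=1 s6=1 clk=1 s1=1 s0=0
t0.Δ3 s7=1 s4=0 s8=0 s5=0 s3=1 s6=1 clk=1 s1=0 s0=0
t0.Δ4 s7=1 s4=0 s8=0 s5=1 s3=1 s6=1 clk=1 s1=0 s0=0
t0.Δ5 s7=1 s4=0 s8=0 s5=1 s3=1 s6=1 clk=1 s1=0 s0=1
t1.Δ0 s7=1 s4=0 s8=0 s5=1 s3=1 s6=1 clk=1 s1=0 s0=1
t1.Δ1 s7=1 s4=0 s8=0 s5=1 s3=1 s6=1 clk=0 s1=0 s0=1
t2.Δ0 s7=1 s4=0 s8=0 s5=1 s3=1 s6=1 clk=0 s1=0 s0=1
t2.Δ1 s7=1 s4=0 s8=0 s5=1 s3=1 s6=1 clk=1 s1=0 s0=1
t2.Δ2 s7=1 s4=0 s8=0 s5=1 s3=1 s6=0 clk=1 s1=0 s0=1
t2.Δ3 s7=1 s4=0 s8=0 s5=1 s3=1 s6=0 clk=1 s1=1 s0=1
t2.Δ4 s7=1 s4=0 s8=0 s5=0 s3=1 s6=0 clk=1 s1=1 s0=1
t2.Δ5 s7=1 s4=0 s8=0 s5=0 s3=1 s6=0 clk=1 s1=1 s0=0
t3.Δ0 s7=1 s4=0 s8=0 s5=0 s3=1 s6=0 clk=1 s1=1 s0=0
t3.Δ1 s7=1 s4=0 s8=0 s5=0 s3=1 s6=0 clk=0 s1=1 s0=0
t4.Δ0 s7=1 s4=0 s8=0 s5=0 s3=1 s6=0 clk=0 s1=1 s0=0
t4.Δ1 s7=1 s4=0 s8=0 s5=0 s3=1 s6=0 clk=1 s1=1 s0=0
t4.Δ2 s7=1 s4=0 s8=0 s5=0 s3=1 s6=1 clk=1 s1=1 s0=0
t4.Δ3 s7=1 s4=0 s8=0 s5=0 s3=1 s6=1 clk=1 s1=0 s0=0
t4.Δ4 s7=1 s4=0 s8=0 s5=1 s3=1 s6=1 clk=1 s1=0 s0=0
t4.Δ5 s7=1 s4=0 s8=0 s5=1 s3=1 s6=1 clk=1 s1=0 s0=1
t5.Δ0 s7=1 s4=0 s8=0 s5=1 s3=1 s6=1 clk=1 s1=0 s0=1
t5.Δ1 s7=1 s4=0 s8=0 s5=1 s3=1 s6=1 clk=0 s1=0 s0=1
t6.Δ0 s7=1 s4=0 s8=0 s5=1 s3=1 s6=1 clk=0 s1=0 s0=1
t6.Δ1 s7=1 s4=0 s8=0 s5=1 s3=1 s6=1 clk=1 s1=0 s0=1
t6.Δ2 s7=1 s4=0 s8=0 s5=1 s3=1 s6=0 clk=1 s1=0 s0=1
t6.Δ3 s7=1 s4=0 s8=0 s5=1 s3=1 s6=0 clk=1 s1=1 s0=1
t6.Δ4 s7=1 s4=0 s8=0 s5=0 s3=1 s6=0 clk=1 s1=1 s0=1
t6.Δ5 s7=1 s4=0 s8=0 s5=0 s3=1 s6=0 clk=1 s1=1 s0=0
t7.Δ0 s7=1 s4=0 s8=0 s5=0 s3=1 s6=0 clk=1 s1=1 s0=0
t7.Δ1 s7=1 s4=0 s8=0 s5=0 s3=1 s6=0 clk=0 s1=1 s0=0

0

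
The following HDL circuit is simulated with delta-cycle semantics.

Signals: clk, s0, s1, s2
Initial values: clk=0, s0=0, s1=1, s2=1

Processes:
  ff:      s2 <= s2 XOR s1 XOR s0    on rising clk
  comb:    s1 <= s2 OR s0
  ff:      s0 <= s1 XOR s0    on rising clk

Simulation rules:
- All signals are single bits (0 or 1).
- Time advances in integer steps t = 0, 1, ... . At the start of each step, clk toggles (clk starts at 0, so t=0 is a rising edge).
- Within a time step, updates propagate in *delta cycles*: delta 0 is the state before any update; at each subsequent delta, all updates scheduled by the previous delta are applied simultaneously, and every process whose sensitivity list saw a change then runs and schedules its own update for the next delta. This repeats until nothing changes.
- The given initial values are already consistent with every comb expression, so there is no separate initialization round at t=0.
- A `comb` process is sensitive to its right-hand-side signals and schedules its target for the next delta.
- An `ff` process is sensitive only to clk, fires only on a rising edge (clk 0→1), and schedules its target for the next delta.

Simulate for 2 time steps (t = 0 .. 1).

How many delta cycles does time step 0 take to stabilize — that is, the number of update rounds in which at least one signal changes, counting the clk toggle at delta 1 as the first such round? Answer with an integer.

t0.Δ0 s1=1 s2=1 s0=0 clk=0
t0.Δ1 s1=1 s2=1 s0=0 clk=1
t0.Δ2 s1=1 s2=0 s0=1 clk=1
t1.Δ0 s1=1 s2=0 s0=1 clk=1
t1.Δ1 s1=1 s2=0 s0=1 clk=0

2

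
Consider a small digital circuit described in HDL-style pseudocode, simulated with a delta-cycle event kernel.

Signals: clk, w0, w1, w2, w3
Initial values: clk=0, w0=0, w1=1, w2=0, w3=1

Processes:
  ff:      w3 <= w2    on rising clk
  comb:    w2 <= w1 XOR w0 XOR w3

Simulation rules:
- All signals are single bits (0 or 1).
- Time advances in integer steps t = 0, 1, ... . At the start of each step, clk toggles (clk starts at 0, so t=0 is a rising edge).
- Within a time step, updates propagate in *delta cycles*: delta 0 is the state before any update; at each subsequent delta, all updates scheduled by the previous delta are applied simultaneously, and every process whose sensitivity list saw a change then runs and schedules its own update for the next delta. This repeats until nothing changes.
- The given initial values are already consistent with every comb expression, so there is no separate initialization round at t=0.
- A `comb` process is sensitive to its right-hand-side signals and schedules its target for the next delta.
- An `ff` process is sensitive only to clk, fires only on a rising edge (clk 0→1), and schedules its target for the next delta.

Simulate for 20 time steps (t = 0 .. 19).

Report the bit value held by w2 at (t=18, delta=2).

1

t0.Δ0 w1=1 w3=1 w2=0 w0=0 clk=0
t0.Δ1 w1=1 w3=1 w2=0 w0=0 clk=1
t0.Δ2 w1=1 w3=0 w2=0 w0=0 clk=1
t0.Δ3 w1=1 w3=0 w2=1 w0=0 clk=1
t1.Δ0 w1=1 w3=0 w2=1 w0=0 clk=1
t1.Δ1 w1=1 w3=0 w2=1 w0=0 clk=0
t2.Δ0 w1=1 w3=0 w2=1 w0=0 clk=0
t2.Δ1 w1=1 w3=0 w2=1 w0=0 clk=1
t2.Δ2 w1=1 w3=1 w2=1 w0=0 clk=1
t2.Δ3 w1=1 w3=1 w2=0 w0=0 clk=1
t3.Δ0 w1=1 w3=1 w2=0 w0=0 clk=1
t3.Δ1 w1=1 w3=1 w2=0 w0=0 clk=0
t4.Δ0 w1=1 w3=1 w2=0 w0=0 clk=0
t4.Δ1 w1=1 w3=1 w2=0 w0=0 clk=1
t4.Δ2 w1=1 w3=0 w2=0 w0=0 clk=1
t4.Δ3 w1=1 w3=0 w2=1 w0=0 clk=1
t5.Δ0 w1=1 w3=0 w2=1 w0=0 clk=1
t5.Δ1 w1=1 w3=0 w2=1 w0=0 clk=0
t6.Δ0 w1=1 w3=0 w2=1 w0=0 clk=0
t6.Δ1 w1=1 w3=0 w2=1 w0=0 clk=1
t6.Δ2 w1=1 w3=1 w2=1 w0=0 clk=1
t6.Δ3 w1=1 w3=1 w2=0 w0=0 clk=1
t7.Δ0 w1=1 w3=1 w2=0 w0=0 clk=1
t7.Δ1 w1=1 w3=1 w2=0 w0=0 clk=0
t8.Δ0 w1=1 w3=1 w2=0 w0=0 clk=0
t8.Δ1 w1=1 w3=1 w2=0 w0=0 clk=1
t8.Δ2 w1=1 w3=0 w2=0 w0=0 clk=1
t8.Δ3 w1=1 w3=0 w2=1 w0=0 clk=1
t9.Δ0 w1=1 w3=0 w2=1 w0=0 clk=1
t9.Δ1 w1=1 w3=0 w2=1 w0=0 clk=0
t10.Δ0 w1=1 w3=0 w2=1 w0=0 clk=0
t10.Δ1 w1=1 w3=0 w2=1 w0=0 clk=1
t10.Δ2 w1=1 w3=1 w2=1 w0=0 clk=1
t10.Δ3 w1=1 w3=1 w2=0 w0=0 clk=1
t11.Δ0 w1=1 w3=1 w2=0 w0=0 clk=1
t11.Δ1 w1=1 w3=1 w2=0 w0=0 clk=0
t12.Δ0 w1=1 w3=1 w2=0 w0=0 clk=0
t12.Δ1 w1=1 w3=1 w2=0 w0=0 clk=1
t12.Δ2 w1=1 w3=0 w2=0 w0=0 clk=1
t12.Δ3 w1=1 w3=0 w2=1 w0=0 clk=1
t13.Δ0 w1=1 w3=0 w2=1 w0=0 clk=1
t13.Δ1 w1=1 w3=0 w2=1 w0=0 clk=0
t14.Δ0 w1=1 w3=0 w2=1 w0=0 clk=0
t14.Δ1 w1=1 w3=0 w2=1 w0=0 clk=1
t14.Δ2 w1=1 w3=1 w2=1 w0=0 clk=1
t14.Δ3 w1=1 w3=1 w2=0 w0=0 clk=1
t15.Δ0 w1=1 w3=1 w2=0 w0=0 clk=1
t15.Δ1 w1=1 w3=1 w2=0 w0=0 clk=0
t16.Δ0 w1=1 w3=1 w2=0 w0=0 clk=0
t16.Δ1 w1=1 w3=1 w2=0 w0=0 clk=1
t16.Δ2 w1=1 w3=0 w2=0 w0=0 clk=1
t16.Δ3 w1=1 w3=0 w2=1 w0=0 clk=1
t17.Δ0 w1=1 w3=0 w2=1 w0=0 clk=1
t17.Δ1 w1=1 w3=0 w2=1 w0=0 clk=0
t18.Δ0 w1=1 w3=0 w2=1 w0=0 clk=0
t18.Δ1 w1=1 w3=0 w2=1 w0=0 clk=1
t18.Δ2 w1=1 w3=1 w2=1 w0=0 clk=1
t18.Δ3 w1=1 w3=1 w2=0 w0=0 clk=1
t19.Δ0 w1=1 w3=1 w2=0 w0=0 clk=1
t19.Δ1 w1=1 w3=1 w2=0 w0=0 clk=0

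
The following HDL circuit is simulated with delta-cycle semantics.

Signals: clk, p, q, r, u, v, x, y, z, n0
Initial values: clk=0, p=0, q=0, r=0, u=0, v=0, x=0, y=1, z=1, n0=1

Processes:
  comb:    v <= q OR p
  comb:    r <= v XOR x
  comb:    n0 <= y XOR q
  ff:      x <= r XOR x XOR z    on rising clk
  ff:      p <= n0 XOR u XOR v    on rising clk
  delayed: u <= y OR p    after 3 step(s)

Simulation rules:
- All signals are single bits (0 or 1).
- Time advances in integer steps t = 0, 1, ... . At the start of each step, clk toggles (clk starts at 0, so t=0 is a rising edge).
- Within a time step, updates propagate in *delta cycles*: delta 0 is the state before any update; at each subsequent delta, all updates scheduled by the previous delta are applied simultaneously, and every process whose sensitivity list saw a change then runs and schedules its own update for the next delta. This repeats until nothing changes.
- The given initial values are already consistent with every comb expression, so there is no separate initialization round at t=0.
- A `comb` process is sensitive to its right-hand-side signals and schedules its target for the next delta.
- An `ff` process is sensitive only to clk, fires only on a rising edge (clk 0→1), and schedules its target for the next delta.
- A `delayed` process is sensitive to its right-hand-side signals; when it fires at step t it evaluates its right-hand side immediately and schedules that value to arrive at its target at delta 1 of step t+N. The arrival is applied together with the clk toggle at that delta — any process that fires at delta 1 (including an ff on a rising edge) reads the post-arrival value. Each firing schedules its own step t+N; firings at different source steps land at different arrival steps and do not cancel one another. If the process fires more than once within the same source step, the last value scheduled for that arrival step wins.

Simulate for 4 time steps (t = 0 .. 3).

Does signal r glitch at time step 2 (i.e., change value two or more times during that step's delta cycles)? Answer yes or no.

[bits: y,v,q,r,clk,n0,z,x,p,u]
t=0: Δ0=1000011000 Δ1=1000111000 Δ2=1000111110 Δ3=1101111110 Δ4=1100111110 | 4Δ
t=1: Δ0=1100111110 Δ1=1100011110 | 1Δ
t=2: Δ0=1100011110 Δ1=1100111110 Δ2=1100111000 Δ3=1001111000 Δ4=1000111000 | 4Δ
t=3: Δ0=1000111000 Δ1=1000011001 | 1Δ

yes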